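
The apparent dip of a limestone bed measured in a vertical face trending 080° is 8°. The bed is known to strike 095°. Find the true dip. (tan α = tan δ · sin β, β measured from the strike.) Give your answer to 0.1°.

28.5°

The section is 15° from the strike.
tan(true dip) = tan 8° / sin 15° = 0.5430
δ = arctan(0.5430) = 28.50°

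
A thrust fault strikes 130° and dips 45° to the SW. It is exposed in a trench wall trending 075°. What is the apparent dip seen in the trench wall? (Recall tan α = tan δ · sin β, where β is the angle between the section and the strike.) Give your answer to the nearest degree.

The section lies 55° from the strike.
tan(apparent dip) = tan 45° · sin 55° = 0.8192
apparent dip = arctan 0.8192 = 39.32°

39°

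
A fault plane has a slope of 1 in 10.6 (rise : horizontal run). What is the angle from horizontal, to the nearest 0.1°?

tan θ = 1/10.6 = 0.0943
θ = arctan(0.0943) = 5.39°

5.4°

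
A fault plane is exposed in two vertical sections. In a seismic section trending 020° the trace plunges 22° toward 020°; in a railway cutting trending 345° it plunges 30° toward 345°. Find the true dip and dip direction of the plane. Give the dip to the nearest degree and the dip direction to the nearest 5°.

true dip 31°, dip direction 335°

Represent each trace as a vector plunging at its apparent dip toward its trend (east-north-up frame): v₁ = (0.317, 0.871, -0.375), v₂ = (-0.224, 0.837, -0.500).
Cross product v₁ × v₂ gives the pole to the plane: n ∝ (-0.122, 0.243, 0.461).
True dip = arccos(n_z / |n|) = arccos(0.8614) = 30.5°.
Dip direction = atan2(-0.122, 0.243) = 333° (azimuth of n's horizontal projection).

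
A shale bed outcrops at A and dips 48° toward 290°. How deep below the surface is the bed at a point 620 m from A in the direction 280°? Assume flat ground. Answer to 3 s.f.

The hole lies 10° from the dip direction, so the down-dip offset is 620 × cos 10° = 610.58 m.
Depth = down-dip offset × tan(dip) = 610.58 × tan 48° = 610.58 × 1.1106
Depth = 678.12 m

678 m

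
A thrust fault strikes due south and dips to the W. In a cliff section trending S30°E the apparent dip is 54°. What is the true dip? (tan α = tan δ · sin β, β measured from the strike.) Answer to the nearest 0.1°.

β = acute angle between strike due south and section S30°E = 30°.
tan δ = tan α / sin β = tan 54° / sin 30° = 1.3764 / 0.5000 = 2.7528
δ = arctan(2.7528) = 70.04°

70.0°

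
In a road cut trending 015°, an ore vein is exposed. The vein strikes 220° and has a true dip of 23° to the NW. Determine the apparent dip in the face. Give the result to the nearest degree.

10°

The section lies 25° from the strike.
tan(apparent dip) = tan 23° · sin 25° = 0.1794
apparent dip = arctan 0.1794 = 10.17°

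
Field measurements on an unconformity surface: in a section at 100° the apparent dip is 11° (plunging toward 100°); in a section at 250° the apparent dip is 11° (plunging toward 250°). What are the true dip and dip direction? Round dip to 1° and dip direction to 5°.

Represent each trace as a vector plunging at its apparent dip toward its trend (east-north-up frame): v₁ = (0.967, -0.170, -0.191), v₂ = (-0.922, -0.336, -0.191).
Cross product v₁ × v₂ gives the pole to the plane: n ∝ (0.032, -0.360, 0.482).
tan δ = √(n_x²+n_y²)/n_z = 0.362/0.482, so δ = 36.9°.
The horizontal component of n points toward azimuth atan2(n_x, n_y) = 175°, the dip direction.

true dip 37°, dip direction 175°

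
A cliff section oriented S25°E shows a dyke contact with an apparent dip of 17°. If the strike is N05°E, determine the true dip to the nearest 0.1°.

31.4°

β = acute angle between strike N05°E and section S25°E = 30°.
tan δ = tan α / sin β = tan 17° / sin 30° = 0.3057 / 0.5000 = 0.6115
δ = arctan(0.6115) = 31.44°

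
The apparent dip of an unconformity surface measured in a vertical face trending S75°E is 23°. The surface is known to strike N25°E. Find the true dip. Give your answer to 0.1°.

The section is 80° from the strike.
tan δ = tan α / sin β = tan 23° / sin 80° = 0.4245 / 0.9848 = 0.4310
true dip = arctan 0.4310 = 23.32°

23.3°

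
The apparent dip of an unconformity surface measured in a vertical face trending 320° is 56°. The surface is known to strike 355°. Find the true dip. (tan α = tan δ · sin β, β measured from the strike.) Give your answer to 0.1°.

68.8°

β = acute angle between strike 355° and section 320° = 35°.
tan(true dip) = tan 56° / sin 35° = 2.5848
δ = arctan(2.5848) = 68.85°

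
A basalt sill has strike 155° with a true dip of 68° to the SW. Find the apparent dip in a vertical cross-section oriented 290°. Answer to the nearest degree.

The section lies 45° from the strike.
tan(apparent dip) = tan 68° · sin 45° = 1.7502
apparent dip = arctan 1.7502 = 60.26°

60°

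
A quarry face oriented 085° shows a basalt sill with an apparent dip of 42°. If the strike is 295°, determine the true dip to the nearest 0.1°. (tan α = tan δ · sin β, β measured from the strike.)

The section is 30° from the strike.
tan(true dip) = tan 42° / sin 30° = 1.8008
δ = arctan(1.8008) = 60.96°

61.0°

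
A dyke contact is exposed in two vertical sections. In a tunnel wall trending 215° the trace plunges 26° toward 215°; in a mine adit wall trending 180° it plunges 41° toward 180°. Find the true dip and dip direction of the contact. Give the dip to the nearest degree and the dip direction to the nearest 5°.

true dip 44°, dip direction 155°

Each apparent-dip line lies in the plane. As unit vectors (x east, y north, z up), v₁ plunges 26°→215° and v₂ plunges 41°→180°.
Cross product v₁ × v₂ gives the pole to the plane: n ∝ (0.152, -0.338, 0.389).
True dip = arccos(n_z / |n|) = arccos(0.7238) = 43.6°.
Dip direction = azimuth of (n_x, n_y) = atan2(0.152, -0.338) = 156°.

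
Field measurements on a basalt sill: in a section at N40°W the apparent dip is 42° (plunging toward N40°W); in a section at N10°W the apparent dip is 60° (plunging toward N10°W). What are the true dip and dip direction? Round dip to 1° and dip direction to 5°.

true dip 65°, dip direction 025°

Represent each trace as a vector plunging at its apparent dip toward its trend (east-north-up frame): v₁ = (-0.478, 0.569, -0.669), v₂ = (-0.087, 0.492, -0.866).
Cross product v₁ × v₂ gives the pole to the plane: n ∝ (0.164, 0.356, 0.186).
tan δ = √(n_x²+n_y²)/n_z = 0.391/0.186, so δ = 64.6°.
The horizontal component of n points toward azimuth atan2(n_x, n_y) = 25°, the dip direction.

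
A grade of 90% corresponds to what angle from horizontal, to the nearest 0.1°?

42.0°

tan θ = 90/100 = 0.9000
θ = arctan(0.9000) = 41.99°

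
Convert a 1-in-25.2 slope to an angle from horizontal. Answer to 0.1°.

tan θ = 1/25.2 = 0.0397
θ = arctan(0.0397) = 2.27°

2.3°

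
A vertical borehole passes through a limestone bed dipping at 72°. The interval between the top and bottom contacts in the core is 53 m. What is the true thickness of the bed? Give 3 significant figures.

True thickness t = h · cos(dip) = 53 × cos 72°
t = 53 × 0.3090 = 16.378 m

16.4 m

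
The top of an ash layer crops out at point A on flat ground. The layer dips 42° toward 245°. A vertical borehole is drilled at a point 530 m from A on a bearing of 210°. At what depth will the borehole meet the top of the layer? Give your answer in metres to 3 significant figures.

The hole lies 35° from the dip direction, so the down-dip offset is 530 × cos 35° = 434.15 m.
Depth = down-dip offset × tan(dip) = 434.15 × tan 42° = 434.15 × 0.9004
Depth = 390.91 m

391 m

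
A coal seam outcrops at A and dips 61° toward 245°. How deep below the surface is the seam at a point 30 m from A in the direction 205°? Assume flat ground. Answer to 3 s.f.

The hole lies 40° from the dip direction, so the down-dip offset is 30 × cos 40° = 22.98 m.
Depth = down-dip offset × tan(dip) = 22.98 × tan 61° = 22.98 × 1.8040
Depth = 41.46 m

41.5 m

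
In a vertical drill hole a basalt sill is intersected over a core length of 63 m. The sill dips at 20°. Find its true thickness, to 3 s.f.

True thickness t = h · cos(dip) = 63 × cos 20°
t = 63 × 0.9397 = 59.201 m

59.2 m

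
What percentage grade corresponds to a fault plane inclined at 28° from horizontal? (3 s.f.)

grade % = 100 × tan 28° = 100 × 0.5317

53.2%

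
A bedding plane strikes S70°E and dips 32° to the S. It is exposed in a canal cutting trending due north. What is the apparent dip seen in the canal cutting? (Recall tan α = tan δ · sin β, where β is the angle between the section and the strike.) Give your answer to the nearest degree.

30°

Angle between strike (S70°E) and section (due north): β = 70°.
tan(apparent dip) = tan 32° · sin 70° = 0.5872
apparent dip = arctan 0.5872 = 30.42°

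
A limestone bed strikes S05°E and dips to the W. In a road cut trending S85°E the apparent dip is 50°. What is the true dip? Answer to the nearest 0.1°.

50.4°

β = acute angle between strike S05°E and section S85°E = 80°.
tan(true dip) = tan 50° / sin 80° = 1.2101
true dip = arctan 1.2101 = 50.43°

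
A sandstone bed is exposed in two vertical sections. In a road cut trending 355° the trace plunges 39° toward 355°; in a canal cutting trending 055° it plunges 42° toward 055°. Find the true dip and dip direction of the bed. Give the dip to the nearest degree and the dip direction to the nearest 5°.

true dip 45°, dip direction 030°

Represent each trace as a vector plunging at its apparent dip toward its trend (east-north-up frame): v₁ = (-0.068, 0.774, -0.629), v₂ = (0.609, 0.426, -0.669).
n = v₁ × v₂ = (0.250, 0.428, 0.500) (taken with n_z > 0).
True dip = arccos(n_z / |n|) = arccos(0.7101) = 44.8°.
Dip direction = azimuth of (n_x, n_y) = atan2(0.250, 0.428) = 30°.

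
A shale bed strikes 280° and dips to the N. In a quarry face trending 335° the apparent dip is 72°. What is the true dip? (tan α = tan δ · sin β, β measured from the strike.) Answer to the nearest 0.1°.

β = acute angle between strike 280° and section 335° = 55°.
tan(true dip) = tan 72° / sin 55° = 3.7572
δ = arctan(3.7572) = 75.10°

75.1°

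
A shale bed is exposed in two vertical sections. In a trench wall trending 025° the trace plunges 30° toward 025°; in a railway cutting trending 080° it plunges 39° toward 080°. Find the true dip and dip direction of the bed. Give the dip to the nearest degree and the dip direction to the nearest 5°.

true dip 39°, dip direction 070°

Represent each trace as a vector plunging at its apparent dip toward its trend (east-north-up frame): v₁ = (0.366, 0.785, -0.500), v₂ = (0.765, 0.135, -0.629).
The plane normal is n = v₁ × v₂ ∝ (0.426, 0.152, 0.551).
Dip δ = arctan(|n_h|/n_z) = arctan(0.453/0.551) = 39.4°.
Dip direction = atan2(0.426, 0.152) = 70° (azimuth of n's horizontal projection).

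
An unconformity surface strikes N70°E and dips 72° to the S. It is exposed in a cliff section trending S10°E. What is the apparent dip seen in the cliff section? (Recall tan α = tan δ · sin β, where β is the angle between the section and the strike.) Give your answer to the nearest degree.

The section lies 80° from the strike.
tan α = tan 72° × sin 80° = 3.0777 × 0.9848 = 3.0309
α = arctan(3.0309) = 71.74°

72°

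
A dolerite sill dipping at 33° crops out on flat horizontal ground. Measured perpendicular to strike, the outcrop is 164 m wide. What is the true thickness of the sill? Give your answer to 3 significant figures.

True thickness t = w · sin(dip) = 164 × sin 33°
t = 164 × 0.5446 = 89.321 m

89.3 m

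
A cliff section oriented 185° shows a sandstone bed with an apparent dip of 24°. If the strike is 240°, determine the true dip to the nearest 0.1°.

The section is 55° from the strike.
tan δ = tan α / sin β = tan 24° / sin 55° = 0.4452 / 0.8192 = 0.5435
δ = arctan(0.5435) = 28.53°

28.5°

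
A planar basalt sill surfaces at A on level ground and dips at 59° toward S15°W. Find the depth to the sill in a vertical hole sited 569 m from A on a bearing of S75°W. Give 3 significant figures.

473 m

The hole lies 60° from the dip direction, so the down-dip offset is 569 × cos 60° = 284.50 m.
Depth = down-dip offset × tan(dip) = 284.50 × tan 59° = 284.50 × 1.6643
Depth = 473.49 m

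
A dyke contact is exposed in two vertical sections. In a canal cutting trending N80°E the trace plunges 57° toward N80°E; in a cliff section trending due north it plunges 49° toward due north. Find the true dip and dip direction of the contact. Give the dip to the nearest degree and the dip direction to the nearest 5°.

The two traces are lines in the plane: v₁ = (sin 80°·cos 57°, cos 80°·cos 57°, −sin 57°), v₂ = (sin 0°·cos 49°, cos 0°·cos 49°, −sin 49°).
Cross product v₁ × v₂ gives the pole to the plane: n ∝ (0.479, 0.405, 0.352).
Dip δ = arctan(|n_h|/n_z) = arctan(0.627/0.352) = 60.7°.
Dip direction = azimuth of (n_x, n_y) = atan2(0.479, 0.405) = 50°.

true dip 61°, dip direction 050°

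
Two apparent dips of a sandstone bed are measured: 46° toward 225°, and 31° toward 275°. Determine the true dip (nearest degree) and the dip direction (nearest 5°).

true dip 46°, dip direction 220°

Represent each trace as a vector plunging at its apparent dip toward its trend (east-north-up frame): v₁ = (-0.491, -0.491, -0.719), v₂ = (-0.854, 0.075, -0.515).
The plane normal is n = v₁ × v₂ ∝ (-0.307, -0.361, 0.456).
True dip = arccos(n_z / |n|) = arccos(0.6935) = 46.1°.
Dip direction = azimuth of (n_x, n_y) = atan2(-0.307, -0.361) = 220°.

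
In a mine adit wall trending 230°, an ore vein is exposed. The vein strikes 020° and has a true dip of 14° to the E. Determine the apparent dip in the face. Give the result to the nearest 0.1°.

7.1°

Angle between strike (020°) and section (230°): β = 30°.
tan(apparent dip) = tan 14° · sin 30° = 0.1247
α = arctan(0.1247) = 7.11°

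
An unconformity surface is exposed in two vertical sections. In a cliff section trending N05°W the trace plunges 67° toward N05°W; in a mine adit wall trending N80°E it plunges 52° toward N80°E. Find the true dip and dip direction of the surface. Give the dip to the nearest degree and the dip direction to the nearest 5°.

Represent each trace as a vector plunging at its apparent dip toward its trend (east-north-up frame): v₁ = (-0.034, 0.389, -0.921), v₂ = (0.606, 0.107, -0.788).
The plane normal is n = v₁ × v₂ ∝ (0.208, 0.585, 0.240).
True dip = arccos(n_z / |n|) = arccos(0.3601) = 68.9°.
The horizontal component of n points toward azimuth atan2(n_x, n_y) = 20°, the dip direction.

true dip 69°, dip direction 020°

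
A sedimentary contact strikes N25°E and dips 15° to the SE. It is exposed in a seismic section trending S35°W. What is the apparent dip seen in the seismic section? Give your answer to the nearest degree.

3°

Angle between strike (N25°E) and section (S35°W): β = 10°.
tan(apparent dip) = tan 15° · sin 10° = 0.0465
apparent dip = arctan 0.0465 = 2.66°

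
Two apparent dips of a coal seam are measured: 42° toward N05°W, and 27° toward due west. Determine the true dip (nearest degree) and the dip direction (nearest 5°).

true dip 45°, dip direction 330°

The two traces are lines in the plane: v₁ = (sin 355°·cos 42°, cos 355°·cos 42°, −sin 42°), v₂ = (sin 270°·cos 27°, cos 270°·cos 27°, −sin 27°).
n = v₁ × v₂ = (-0.336, 0.567, 0.660) (taken with n_z > 0).
tan δ = √(n_x²+n_y²)/n_z = 0.659/0.660, so δ = 45.0°.
The horizontal component of n points toward azimuth atan2(n_x, n_y) = 329°, the dip direction.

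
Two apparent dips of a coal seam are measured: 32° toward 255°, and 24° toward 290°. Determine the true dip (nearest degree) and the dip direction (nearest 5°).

true dip 32°, dip direction 245°

The two traces are lines in the plane: v₁ = (sin 255°·cos 32°, cos 255°·cos 32°, −sin 32°), v₂ = (sin 290°·cos 24°, cos 290°·cos 24°, −sin 24°).
n = v₁ × v₂ = (-0.255, -0.122, 0.444) (taken with n_z > 0).
tan δ = √(n_x²+n_y²)/n_z = 0.282/0.444, so δ = 32.4°.
The horizontal component of n points toward azimuth atan2(n_x, n_y) = 244°, the dip direction.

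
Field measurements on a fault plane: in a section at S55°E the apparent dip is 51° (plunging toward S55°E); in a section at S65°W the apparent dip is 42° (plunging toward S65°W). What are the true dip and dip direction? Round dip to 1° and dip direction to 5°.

true dip 65°, dip direction 180°

Each apparent-dip line lies in the plane. As unit vectors (x east, y north, z up), v₁ plunges 51°→S55°E and v₂ plunges 42°→S65°W.
The plane normal is n = v₁ × v₂ ∝ (0.003, -0.868, 0.405).
Dip δ = arctan(|n_h|/n_z) = arctan(0.868/0.405) = 65.0°.
Dip direction = atan2(0.003, -0.868) = 180° (azimuth of n's horizontal projection).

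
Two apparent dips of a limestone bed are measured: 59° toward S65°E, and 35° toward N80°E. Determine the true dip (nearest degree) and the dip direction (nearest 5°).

true dip 64°, dip direction 150°

The two traces are lines in the plane: v₁ = (sin 115°·cos 59°, cos 115°·cos 59°, −sin 59°), v₂ = (sin 80°·cos 35°, cos 80°·cos 35°, −sin 35°).
Cross product v₁ × v₂ gives the pole to the plane: n ∝ (0.247, -0.424, 0.242).
True dip = arccos(n_z / |n|) = arccos(0.4425) = 63.7°.
Dip direction = azimuth of (n_x, n_y) = atan2(0.247, -0.424) = 150°.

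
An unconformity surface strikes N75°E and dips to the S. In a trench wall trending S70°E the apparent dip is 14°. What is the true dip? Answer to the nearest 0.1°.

β = acute angle between strike N75°E and section S70°E = 35°.
tan δ = tan α / sin β = tan 14° / sin 35° = 0.2493 / 0.5736 = 0.4347
δ = arctan(0.4347) = 23.49°

23.5°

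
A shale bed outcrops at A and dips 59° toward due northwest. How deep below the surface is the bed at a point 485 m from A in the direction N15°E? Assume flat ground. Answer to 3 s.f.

The hole lies 60° from the dip direction, so the down-dip offset is 485 × cos 60° = 242.50 m.
Depth = down-dip offset × tan(dip) = 242.50 × tan 59° = 242.50 × 1.6643
Depth = 403.59 m

404 m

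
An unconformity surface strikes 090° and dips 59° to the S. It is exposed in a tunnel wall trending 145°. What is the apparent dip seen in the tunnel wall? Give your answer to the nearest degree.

The strike is 090° and the section trends 145°; the acute angle between them is β = 55°.
tan(apparent dip) = tan 59° · sin 55° = 1.3633
α = arctan(1.3633) = 53.74°

54°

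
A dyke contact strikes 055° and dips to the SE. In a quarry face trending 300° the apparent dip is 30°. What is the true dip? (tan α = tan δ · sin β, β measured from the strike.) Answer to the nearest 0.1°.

32.5°

The section is 65° from the strike.
tan(true dip) = tan 30° / sin 65° = 0.6370
δ = arctan(0.6370) = 32.50°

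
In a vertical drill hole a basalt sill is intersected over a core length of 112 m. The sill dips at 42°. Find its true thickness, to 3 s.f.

True thickness t = h · cos(dip) = 112 × cos 42°
t = 112 × 0.7431 = 83.232 m

83.2 m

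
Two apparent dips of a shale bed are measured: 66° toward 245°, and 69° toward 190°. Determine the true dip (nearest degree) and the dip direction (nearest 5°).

Each apparent-dip line lies in the plane. As unit vectors (x east, y north, z up), v₁ plunges 66°→245° and v₂ plunges 69°→190°.
Cross product v₁ × v₂ gives the pole to the plane: n ∝ (-0.162, -0.287, 0.119).
Dip δ = arctan(|n_h|/n_z) = arctan(0.330/0.119) = 70.1°.
Dip direction = atan2(-0.162, -0.287) = 209° (azimuth of n's horizontal projection).

true dip 70°, dip direction 210°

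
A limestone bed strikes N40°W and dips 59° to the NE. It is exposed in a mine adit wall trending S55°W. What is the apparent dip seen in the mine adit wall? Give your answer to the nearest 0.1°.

The strike is N40°W and the section trends S55°W; the acute angle between them is β = 85°.
tan(apparent dip) = tan 59° · sin 85° = 1.6579
α = arctan(1.6579) = 58.90°

58.9°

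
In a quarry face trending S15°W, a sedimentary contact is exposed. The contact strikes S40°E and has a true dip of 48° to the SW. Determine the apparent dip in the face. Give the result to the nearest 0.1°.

42.3°

The strike is S40°E and the section trends S15°W; the acute angle between them is β = 55°.
tan(apparent dip) = tan 48° · sin 55° = 0.9098
α = arctan(0.9098) = 42.29°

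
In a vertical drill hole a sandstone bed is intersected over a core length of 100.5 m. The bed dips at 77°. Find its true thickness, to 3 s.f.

True thickness t = h · cos(dip) = 100.5 × cos 77°
t = 100.5 × 0.2250 = 22.608 m

22.6 m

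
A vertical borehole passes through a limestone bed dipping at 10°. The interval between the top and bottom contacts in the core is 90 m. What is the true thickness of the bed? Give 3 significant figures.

True thickness t = h · cos(dip) = 90 × cos 10°
t = 90 × 0.9848 = 88.633 m

88.6 m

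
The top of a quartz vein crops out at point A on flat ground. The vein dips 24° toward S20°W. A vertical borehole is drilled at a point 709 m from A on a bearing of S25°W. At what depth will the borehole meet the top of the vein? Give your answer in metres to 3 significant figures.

314 m

The hole lies 5° from the dip direction, so the down-dip offset is 709 × cos 5° = 706.30 m.
Depth = down-dip offset × tan(dip) = 706.30 × tan 24° = 706.30 × 0.4452
Depth = 314.47 m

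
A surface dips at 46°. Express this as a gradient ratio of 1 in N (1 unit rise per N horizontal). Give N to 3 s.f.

1 in 0.966

1 : N means tan θ = 1/N, so N = 1/tan 46° = 1/1.0355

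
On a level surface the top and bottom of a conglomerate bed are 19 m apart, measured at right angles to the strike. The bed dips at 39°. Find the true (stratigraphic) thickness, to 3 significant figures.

True thickness t = w · sin(dip) = 19 × sin 39°
t = 19 × 0.6293 = 11.957 m

12.0 m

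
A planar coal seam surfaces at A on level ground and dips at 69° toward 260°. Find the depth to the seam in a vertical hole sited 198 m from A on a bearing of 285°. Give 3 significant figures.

467 m

The hole lies 25° from the dip direction, so the down-dip offset is 198 × cos 25° = 179.45 m.
Depth = down-dip offset × tan(dip) = 179.45 × tan 69° = 179.45 × 2.6051
Depth = 467.48 m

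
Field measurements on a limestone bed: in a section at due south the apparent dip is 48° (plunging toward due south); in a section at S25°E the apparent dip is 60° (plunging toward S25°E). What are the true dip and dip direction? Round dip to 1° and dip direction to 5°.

Represent each trace as a vector plunging at its apparent dip toward its trend (east-north-up frame): v₁ = (0.000, -0.669, -0.743), v₂ = (0.211, -0.453, -0.866).
The plane normal is n = v₁ × v₂ ∝ (0.243, -0.157, 0.141).
True dip = arccos(n_z / |n|) = arccos(0.4394) = 63.9°.
Dip direction = atan2(0.243, -0.157) = 123° (azimuth of n's horizontal projection).

true dip 64°, dip direction 125°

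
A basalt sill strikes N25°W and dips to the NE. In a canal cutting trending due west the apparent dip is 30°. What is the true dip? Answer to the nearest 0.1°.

32.5°

β = acute angle between strike N25°W and section due west = 65°.
tan δ = tan α / sin β = tan 30° / sin 65° = 0.5774 / 0.9063 = 0.6370
δ = arctan(0.6370) = 32.50°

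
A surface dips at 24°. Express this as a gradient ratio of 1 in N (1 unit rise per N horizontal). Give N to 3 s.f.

1 : N means tan θ = 1/N, so N = 1/tan 24° = 1/0.4452

1 in 2.25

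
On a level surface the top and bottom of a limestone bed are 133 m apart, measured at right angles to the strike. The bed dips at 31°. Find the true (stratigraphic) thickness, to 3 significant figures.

68.5 m

True thickness t = w · sin(dip) = 133 × sin 31°
t = 133 × 0.5150 = 68.500 m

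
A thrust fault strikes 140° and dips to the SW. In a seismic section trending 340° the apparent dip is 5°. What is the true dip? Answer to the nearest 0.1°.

14.3°

β = acute angle between strike 140° and section 340° = 20°.
tan δ = tan α / sin β = tan 5° / sin 20° = 0.0875 / 0.3420 = 0.2558
true dip = arctan 0.2558 = 14.35°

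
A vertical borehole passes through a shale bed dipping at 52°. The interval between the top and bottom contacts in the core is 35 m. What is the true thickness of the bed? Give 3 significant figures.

True thickness t = h · cos(dip) = 35 × cos 52°
t = 35 × 0.6157 = 21.548 m

21.5 m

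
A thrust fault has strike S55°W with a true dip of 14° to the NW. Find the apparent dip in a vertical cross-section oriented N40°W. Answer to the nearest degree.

The strike is S55°W and the section trends N40°W; the acute angle between them is β = 85°.
tan α = tan 14° × sin 85° = 0.2493 × 0.9962 = 0.2484
α = arctan(0.2484) = 13.95°

14°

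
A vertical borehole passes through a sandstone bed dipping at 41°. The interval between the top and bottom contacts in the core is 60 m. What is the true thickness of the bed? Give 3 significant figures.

True thickness t = h · cos(dip) = 60 × cos 41°
t = 60 × 0.7547 = 45.283 m

45.3 m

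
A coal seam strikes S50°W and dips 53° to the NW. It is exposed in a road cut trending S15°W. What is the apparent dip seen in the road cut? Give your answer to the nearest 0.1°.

The strike is S50°W and the section trends S15°W; the acute angle between them is β = 35°.
tan α = tan 53° × sin 35° = 1.3270 × 0.5736 = 0.7612
α = arctan(0.7612) = 37.28°

37.3°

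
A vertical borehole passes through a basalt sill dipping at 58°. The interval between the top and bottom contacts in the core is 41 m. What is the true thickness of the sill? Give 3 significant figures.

True thickness t = h · cos(dip) = 41 × cos 58°
t = 41 × 0.5299 = 21.727 m

21.7 m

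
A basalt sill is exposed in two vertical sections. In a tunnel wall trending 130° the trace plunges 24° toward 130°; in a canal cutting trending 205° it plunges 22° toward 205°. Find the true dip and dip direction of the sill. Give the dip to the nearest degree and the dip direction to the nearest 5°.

true dip 28°, dip direction 165°

Represent each trace as a vector plunging at its apparent dip toward its trend (east-north-up frame): v₁ = (0.700, -0.587, -0.407), v₂ = (-0.392, -0.840, -0.375).
n = v₁ × v₂ = (0.122, -0.422, 0.818) (taken with n_z > 0).
Dip δ = arctan(|n_h|/n_z) = arctan(0.439/0.818) = 28.2°.
Dip direction = atan2(0.122, -0.422) = 164° (azimuth of n's horizontal projection).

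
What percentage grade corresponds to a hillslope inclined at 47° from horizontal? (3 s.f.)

107%

grade % = 100 × tan 47° = 100 × 1.0724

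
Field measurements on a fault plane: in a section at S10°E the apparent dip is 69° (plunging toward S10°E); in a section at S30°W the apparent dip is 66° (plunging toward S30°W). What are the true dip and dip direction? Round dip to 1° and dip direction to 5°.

true dip 69°, dip direction 180°

Represent each trace as a vector plunging at its apparent dip toward its trend (east-north-up frame): v₁ = (0.062, -0.353, -0.934), v₂ = (-0.203, -0.352, -0.914).
The plane normal is n = v₁ × v₂ ∝ (0.006, -0.247, 0.094).
Dip δ = arctan(|n_h|/n_z) = arctan(0.247/0.094) = 69.2°.
The horizontal component of n points toward azimuth atan2(n_x, n_y) = 179°, the dip direction.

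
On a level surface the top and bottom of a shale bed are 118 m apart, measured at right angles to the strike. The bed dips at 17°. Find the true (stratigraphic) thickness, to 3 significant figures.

34.5 m

True thickness t = w · sin(dip) = 118 × sin 17°
t = 118 × 0.2924 = 34.500 m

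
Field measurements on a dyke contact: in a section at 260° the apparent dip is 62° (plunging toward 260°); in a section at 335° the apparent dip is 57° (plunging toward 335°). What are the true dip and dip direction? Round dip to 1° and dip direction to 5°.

Each apparent-dip line lies in the plane. As unit vectors (x east, y north, z up), v₁ plunges 62°→260° and v₂ plunges 57°→335°.
n = v₁ × v₂ = (-0.504, 0.185, 0.247) (taken with n_z > 0).
tan δ = √(n_x²+n_y²)/n_z = 0.537/0.247, so δ = 65.3°.
Dip direction = atan2(-0.504, 0.185) = 290° (azimuth of n's horizontal projection).

true dip 65°, dip direction 290°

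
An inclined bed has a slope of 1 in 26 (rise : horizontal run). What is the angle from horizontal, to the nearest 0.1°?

2.2°

tan θ = 1/26 = 0.0385
θ = arctan(0.0385) = 2.20°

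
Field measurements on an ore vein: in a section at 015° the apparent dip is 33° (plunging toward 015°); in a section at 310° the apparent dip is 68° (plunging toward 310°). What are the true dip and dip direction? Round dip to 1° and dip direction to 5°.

true dip 68°, dip direction 300°

Each apparent-dip line lies in the plane. As unit vectors (x east, y north, z up), v₁ plunges 33°→015° and v₂ plunges 68°→310°.
The plane normal is n = v₁ × v₂ ∝ (-0.620, 0.358, 0.285).
tan δ = √(n_x²+n_y²)/n_z = 0.716/0.285, so δ = 68.3°.
Dip direction = atan2(-0.620, 0.358) = 300° (azimuth of n's horizontal projection).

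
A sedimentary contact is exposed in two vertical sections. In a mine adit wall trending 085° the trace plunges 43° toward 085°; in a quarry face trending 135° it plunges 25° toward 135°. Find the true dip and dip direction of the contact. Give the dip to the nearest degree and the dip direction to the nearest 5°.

The two traces are lines in the plane: v₁ = (sin 85°·cos 43°, cos 85°·cos 43°, −sin 43°), v₂ = (sin 135°·cos 25°, cos 135°·cos 25°, −sin 25°).
The plane normal is n = v₁ × v₂ ∝ (0.464, 0.129, 0.508).
True dip = arccos(n_z / |n|) = arccos(0.7255) = 43.5°.
The horizontal component of n points toward azimuth atan2(n_x, n_y) = 74°, the dip direction.

true dip 43°, dip direction 075°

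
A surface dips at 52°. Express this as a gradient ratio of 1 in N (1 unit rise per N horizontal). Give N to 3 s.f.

1 : N means tan θ = 1/N, so N = 1/tan 52° = 1/1.2799

1 in 0.781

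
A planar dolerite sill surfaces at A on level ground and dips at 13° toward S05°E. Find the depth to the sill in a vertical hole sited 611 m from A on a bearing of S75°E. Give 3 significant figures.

The hole lies 70° from the dip direction, so the down-dip offset is 611 × cos 70° = 208.97 m.
Depth = down-dip offset × tan(dip) = 208.97 × tan 13° = 208.97 × 0.2309
Depth = 48.25 m

48.2 m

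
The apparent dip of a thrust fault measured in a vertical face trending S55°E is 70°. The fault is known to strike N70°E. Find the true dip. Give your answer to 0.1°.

73.4°

The section is 55° from the strike.
tan δ = tan α / sin β = tan 70° / sin 55° = 2.7475 / 0.8192 = 3.3541
true dip = arctan 3.3541 = 73.40°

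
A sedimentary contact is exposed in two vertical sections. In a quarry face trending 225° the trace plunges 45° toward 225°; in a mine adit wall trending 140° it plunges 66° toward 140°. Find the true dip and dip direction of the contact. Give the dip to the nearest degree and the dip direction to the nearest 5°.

true dip 67°, dip direction 160°

The two traces are lines in the plane: v₁ = (sin 225°·cos 45°, cos 225°·cos 45°, −sin 45°), v₂ = (sin 140°·cos 66°, cos 140°·cos 66°, −sin 66°).
n = v₁ × v₂ = (0.236, -0.642, 0.287) (taken with n_z > 0).
True dip = arccos(n_z / |n|) = arccos(0.3864) = 67.3°.
The horizontal component of n points toward azimuth atan2(n_x, n_y) = 160°, the dip direction.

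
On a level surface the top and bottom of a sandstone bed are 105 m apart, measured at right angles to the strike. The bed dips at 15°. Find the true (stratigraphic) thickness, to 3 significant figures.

27.2 m

True thickness t = w · sin(dip) = 105 × sin 15°
t = 105 × 0.2588 = 27.176 m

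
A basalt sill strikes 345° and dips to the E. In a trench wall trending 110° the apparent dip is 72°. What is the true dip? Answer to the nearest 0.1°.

β = acute angle between strike 345° and section 110° = 55°.
tan(true dip) = tan 72° / sin 55° = 3.7572
true dip = arctan 3.7572 = 75.10°

75.1°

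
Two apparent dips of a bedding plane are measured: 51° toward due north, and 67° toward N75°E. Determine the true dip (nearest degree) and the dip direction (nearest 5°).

The two traces are lines in the plane: v₁ = (sin 0°·cos 51°, cos 0°·cos 51°, −sin 51°), v₂ = (sin 75°·cos 67°, cos 75°·cos 67°, −sin 67°).
n = v₁ × v₂ = (0.501, 0.293, 0.238) (taken with n_z > 0).
tan δ = √(n_x²+n_y²)/n_z = 0.580/0.238, so δ = 67.7°.
The horizontal component of n points toward azimuth atan2(n_x, n_y) = 60°, the dip direction.

true dip 68°, dip direction 060°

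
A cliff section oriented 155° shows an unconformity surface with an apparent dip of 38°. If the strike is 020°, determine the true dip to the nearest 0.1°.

β = acute angle between strike 020° and section 155° = 45°.
tan(true dip) = tan 38° / sin 45° = 1.1049
true dip = arctan 1.1049 = 47.85°

47.9°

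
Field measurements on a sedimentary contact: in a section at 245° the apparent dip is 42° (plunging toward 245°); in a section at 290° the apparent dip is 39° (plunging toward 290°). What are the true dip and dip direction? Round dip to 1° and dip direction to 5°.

The two traces are lines in the plane: v₁ = (sin 245°·cos 42°, cos 245°·cos 42°, −sin 42°), v₂ = (sin 290°·cos 39°, cos 290°·cos 39°, −sin 39°).
Cross product v₁ × v₂ gives the pole to the plane: n ∝ (-0.376, -0.065, 0.408).
tan δ = √(n_x²+n_y²)/n_z = 0.381/0.408, so δ = 43.0°.
The horizontal component of n points toward azimuth atan2(n_x, n_y) = 260°, the dip direction.

true dip 43°, dip direction 260°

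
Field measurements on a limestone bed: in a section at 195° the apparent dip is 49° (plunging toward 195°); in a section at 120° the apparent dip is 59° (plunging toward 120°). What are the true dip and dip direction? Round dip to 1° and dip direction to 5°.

The two traces are lines in the plane: v₁ = (sin 195°·cos 49°, cos 195°·cos 49°, −sin 49°), v₂ = (sin 120°·cos 59°, cos 120°·cos 59°, −sin 59°).
The plane normal is n = v₁ × v₂ ∝ (0.349, -0.482, 0.326).
tan δ = √(n_x²+n_y²)/n_z = 0.595/0.326, so δ = 61.3°.
Dip direction = atan2(0.349, -0.482) = 144° (azimuth of n's horizontal projection).

true dip 61°, dip direction 145°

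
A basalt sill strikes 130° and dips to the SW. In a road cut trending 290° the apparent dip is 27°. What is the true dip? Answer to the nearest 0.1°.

56.1°

The section is 20° from the strike.
tan(true dip) = tan 27° / sin 20° = 1.4898
true dip = arctan 1.4898 = 56.13°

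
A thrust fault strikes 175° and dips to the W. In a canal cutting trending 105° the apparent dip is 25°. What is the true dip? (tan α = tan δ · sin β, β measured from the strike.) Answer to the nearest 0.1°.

The section is 70° from the strike.
tan(true dip) = tan 25° / sin 70° = 0.4962
δ = arctan(0.4962) = 26.39°

26.4°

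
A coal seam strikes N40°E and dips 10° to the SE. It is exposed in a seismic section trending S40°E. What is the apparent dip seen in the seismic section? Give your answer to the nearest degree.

10°

The section lies 80° from the strike.
tan(apparent dip) = tan 10° · sin 80° = 0.1736
α = arctan(0.1736) = 9.85°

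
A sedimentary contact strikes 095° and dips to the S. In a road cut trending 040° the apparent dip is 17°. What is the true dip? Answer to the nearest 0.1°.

20.5°

The section is 55° from the strike.
tan δ = tan α / sin β = tan 17° / sin 55° = 0.3057 / 0.8192 = 0.3732
δ = arctan(0.3732) = 20.47°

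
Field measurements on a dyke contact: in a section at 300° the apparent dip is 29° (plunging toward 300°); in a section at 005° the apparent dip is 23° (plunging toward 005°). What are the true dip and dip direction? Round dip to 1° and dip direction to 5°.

true dip 31°, dip direction 320°

The two traces are lines in the plane: v₁ = (sin 300°·cos 29°, cos 300°·cos 29°, −sin 29°), v₂ = (sin 5°·cos 23°, cos 5°·cos 23°, −sin 23°).
The plane normal is n = v₁ × v₂ ∝ (-0.274, 0.335, 0.730).
Dip δ = arctan(|n_h|/n_z) = arctan(0.432/0.730) = 30.7°.
Dip direction = atan2(-0.274, 0.335) = 321° (azimuth of n's horizontal projection).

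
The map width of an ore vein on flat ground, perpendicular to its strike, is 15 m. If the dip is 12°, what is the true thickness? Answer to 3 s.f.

True thickness t = w · sin(dip) = 15 × sin 12°
t = 15 × 0.2079 = 3.119 m

3.12 m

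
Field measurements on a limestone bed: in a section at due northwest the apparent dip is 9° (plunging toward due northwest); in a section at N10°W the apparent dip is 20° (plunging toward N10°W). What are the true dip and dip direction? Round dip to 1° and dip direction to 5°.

true dip 24°, dip direction 025°

Each apparent-dip line lies in the plane. As unit vectors (x east, y north, z up), v₁ plunges 9°→due northwest and v₂ plunges 20°→N10°W.
Cross product v₁ × v₂ gives the pole to the plane: n ∝ (0.094, 0.213, 0.532).
Dip δ = arctan(|n_h|/n_z) = arctan(0.233/0.532) = 23.7°.
Dip direction = azimuth of (n_x, n_y) = atan2(0.094, 0.213) = 24°.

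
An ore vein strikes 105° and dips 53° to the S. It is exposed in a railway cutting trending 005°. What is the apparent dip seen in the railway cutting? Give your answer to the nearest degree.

53°

The section lies 80° from the strike.
tan(apparent dip) = tan 53° · sin 80° = 1.3069
apparent dip = arctan 1.3069 = 52.58°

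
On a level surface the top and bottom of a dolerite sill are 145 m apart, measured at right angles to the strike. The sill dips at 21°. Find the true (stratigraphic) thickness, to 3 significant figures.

52.0 m

True thickness t = w · sin(dip) = 145 × sin 21°
t = 145 × 0.3584 = 51.963 m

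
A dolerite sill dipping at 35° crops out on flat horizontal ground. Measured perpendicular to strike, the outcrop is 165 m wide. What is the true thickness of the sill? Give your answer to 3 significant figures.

True thickness t = w · sin(dip) = 165 × sin 35°
t = 165 × 0.5736 = 94.640 m

94.6 m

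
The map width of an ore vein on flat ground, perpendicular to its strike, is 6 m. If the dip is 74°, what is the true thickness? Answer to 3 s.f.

True thickness t = w · sin(dip) = 6 × sin 74°
t = 6 × 0.9613 = 5.768 m

5.77 m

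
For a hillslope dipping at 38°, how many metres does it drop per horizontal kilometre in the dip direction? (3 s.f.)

781 m

drop per km = 1000 × tan 38° = 1000 × 0.7813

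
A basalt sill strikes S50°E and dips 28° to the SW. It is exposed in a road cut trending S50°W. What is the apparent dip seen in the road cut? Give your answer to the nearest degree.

The section lies 80° from the strike.
tan α = tan 28° × sin 80° = 0.5317 × 0.9848 = 0.5236
α = arctan(0.5236) = 27.64°

28°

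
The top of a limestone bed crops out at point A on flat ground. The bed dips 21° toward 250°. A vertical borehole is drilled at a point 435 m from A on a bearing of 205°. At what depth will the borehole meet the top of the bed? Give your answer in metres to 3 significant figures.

The hole lies 45° from the dip direction, so the down-dip offset is 435 × cos 45° = 307.59 m.
Depth = down-dip offset × tan(dip) = 307.59 × tan 21° = 307.59 × 0.3839
Depth = 118.07 m

118 m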